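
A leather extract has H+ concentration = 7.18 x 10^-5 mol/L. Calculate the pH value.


pH = 4.14

pH = -log10[H+]
pH = -log10(7.18 x 10^-5) = 4.14


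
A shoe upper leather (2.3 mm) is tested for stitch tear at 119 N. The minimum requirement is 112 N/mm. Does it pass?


STS = 119 / 2.3 = 51.7 N/mm
Minimum required: 112 N/mm
Passes: No


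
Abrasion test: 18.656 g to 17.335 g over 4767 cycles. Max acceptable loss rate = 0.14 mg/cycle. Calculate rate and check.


Loss = 18.656 - 17.335 = 1.321 g
Rate = 1.321 g / 4767 cycles x 1000 = 0.277 mg/cycle
Max = 0.14 mg/cycle
Passes: No


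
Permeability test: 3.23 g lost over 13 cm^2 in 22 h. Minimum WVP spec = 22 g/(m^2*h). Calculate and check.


WVP = 3.23 / (13 x 22) x 10000 = 112.94 g/(m^2*h)
Minimum: 22 g/(m^2*h)
Meets spec: Yes


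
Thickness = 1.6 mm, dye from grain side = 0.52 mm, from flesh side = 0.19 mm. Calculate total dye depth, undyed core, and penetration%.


Total dyed = 0.52 + 0.19 = 0.71 mm
Undyed core = 1.6 - 0.71 = 0.89 mm
Penetration = 0.71 / 1.6 x 100 = 44.4%


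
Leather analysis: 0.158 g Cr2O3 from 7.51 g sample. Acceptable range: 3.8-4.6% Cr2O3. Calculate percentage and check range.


Cr2O3% = 0.158 / 7.51 x 100 = 2.10%
Acceptable range: 3.8 to 4.6%
Within range: No


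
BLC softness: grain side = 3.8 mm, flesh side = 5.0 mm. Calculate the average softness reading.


4.40 mm

Average = (3.8 + 5.0) / 2
Average = 4.40 mm


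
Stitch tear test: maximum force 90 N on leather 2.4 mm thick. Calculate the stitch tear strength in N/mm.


37.5 N/mm


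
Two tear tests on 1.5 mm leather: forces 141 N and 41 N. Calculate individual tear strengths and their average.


Tear 1 = 141 / 1.5 = 94.0 N/mm
Tear 2 = 41 / 1.5 = 27.3 N/mm
Average = (94.0 + 27.3) / 2 = 60.7 N/mm


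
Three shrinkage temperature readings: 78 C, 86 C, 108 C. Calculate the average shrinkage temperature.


Average = (78 + 86 + 108) / 3
Average = 272 / 3 = 90.7 C


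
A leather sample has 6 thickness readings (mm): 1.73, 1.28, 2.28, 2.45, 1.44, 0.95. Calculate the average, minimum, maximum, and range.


Sum = 10.13
Average = 10.13 / 6 = 1.69 mm
Minimum = 0.95 mm
Maximum = 2.45 mm
Range = 2.45 - 0.95 = 1.50 mm


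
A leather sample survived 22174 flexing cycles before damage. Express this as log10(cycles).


log10(22174) = 4.35


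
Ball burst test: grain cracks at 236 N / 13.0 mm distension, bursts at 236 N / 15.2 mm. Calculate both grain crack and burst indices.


Crack index = 18.2 N/mm
Burst index = 15.5 N/mm

Crack index = 236 / 13.0 = 18.2 N/mm
Burst index = 236 / 15.2 = 15.5 N/mm


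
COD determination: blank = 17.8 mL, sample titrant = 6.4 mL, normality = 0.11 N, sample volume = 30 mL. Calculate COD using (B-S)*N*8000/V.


COD = (17.8 - 6.4) x 0.11 x 8000 / 30
COD = 11.4 x 0.11 x 8000 / 30
COD = 334.4 mg/L


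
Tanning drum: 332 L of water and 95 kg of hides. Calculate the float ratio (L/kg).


Float ratio = water / hide weight
Ratio = 332 / 95 = 3.5


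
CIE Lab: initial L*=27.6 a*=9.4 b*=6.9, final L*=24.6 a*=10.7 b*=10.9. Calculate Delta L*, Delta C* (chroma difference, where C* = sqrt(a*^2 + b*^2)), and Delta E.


Delta L* = -3.0
Delta C* = 3.61
Delta E = 5.17

Delta L* = 24.6 - 27.6 = -3.0
C1* = sqrt((9.4)^2 + (6.9)^2) = 11.661
C2* = sqrt((10.7)^2 + (10.9)^2) = 15.274
Delta C* = 15.274 - 11.661 = 3.61
Delta E = sqrt((-3.0)^2 + (1.3)^2 + (4.0)^2) = 5.17


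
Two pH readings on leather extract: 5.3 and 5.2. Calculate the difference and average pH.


Difference = 0.1
Average pH = 5.25


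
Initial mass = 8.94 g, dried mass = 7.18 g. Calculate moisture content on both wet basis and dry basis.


Moisture lost = 8.94 - 7.18 = 1.76 g
Wet basis MC = 1.76 / 8.94 x 100 = 19.7%
Dry basis MC = 1.76 / 7.18 x 100 = 24.5%


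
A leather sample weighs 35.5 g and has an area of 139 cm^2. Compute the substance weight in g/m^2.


2554.0 g/m^2

Substance weight = mass / area x 10000
SW = 35.5 / 139 x 10000
SW = 2554.0 g/m^2


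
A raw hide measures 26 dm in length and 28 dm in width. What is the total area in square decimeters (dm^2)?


Area = length x width
Area = 26 x 28 = 728 dm^2


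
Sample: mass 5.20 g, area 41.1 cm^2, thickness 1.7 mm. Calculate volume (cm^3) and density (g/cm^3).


Volume = 6.987 cm^3
Density = 0.744 g/cm^3

Thickness in cm = 1.7 / 10 = 0.17 cm
Volume = 41.1 x 0.17 = 6.987 cm^3
Density = 5.20 / 6.987 = 0.744 g/cm^3


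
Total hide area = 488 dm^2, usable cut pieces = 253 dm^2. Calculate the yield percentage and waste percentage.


Yield = 51.8%
Waste = 48.2%


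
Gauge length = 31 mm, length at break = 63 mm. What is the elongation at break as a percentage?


103.2%


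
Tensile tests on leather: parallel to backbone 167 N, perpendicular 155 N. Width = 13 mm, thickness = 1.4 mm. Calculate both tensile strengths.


Parallel = 9.18 N/mm^2
Perpendicular = 8.52 N/mm^2


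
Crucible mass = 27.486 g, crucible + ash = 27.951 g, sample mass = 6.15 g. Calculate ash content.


Ash mass = 27.951 - 27.486 = 0.465 g
Ash% = 0.465 / 6.15 x 100 = 7.56%


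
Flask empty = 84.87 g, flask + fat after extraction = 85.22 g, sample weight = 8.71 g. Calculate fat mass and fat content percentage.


Fat mass = 0.35 g
Fat content = 4.0%


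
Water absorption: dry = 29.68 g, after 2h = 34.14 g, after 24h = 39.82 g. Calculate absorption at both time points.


WA (2h) = (34.14 - 29.68) / 29.68 x 100 = 15.0%
WA (24h) = (39.82 - 29.68) / 29.68 x 100 = 34.2%


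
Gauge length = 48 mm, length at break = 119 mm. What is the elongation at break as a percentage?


Extension = 119 - 48 = 71 mm
Elongation = 71 / 48 x 100 = 147.9%


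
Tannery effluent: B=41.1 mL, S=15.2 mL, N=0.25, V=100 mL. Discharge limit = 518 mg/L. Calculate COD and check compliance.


COD = (41.1 - 15.2) x 0.25 x 8000 / 100 = 518.0 mg/L
Limit: 518 mg/L
Compliant: Yes


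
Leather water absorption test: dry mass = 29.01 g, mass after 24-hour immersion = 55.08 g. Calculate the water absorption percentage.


89.9%

Water absorbed = 55.08 - 29.01 = 26.07 g
WA% = 26.07 / 29.01 x 100 = 89.9%


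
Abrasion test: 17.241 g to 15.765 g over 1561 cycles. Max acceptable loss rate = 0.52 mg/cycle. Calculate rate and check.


Loss = 17.241 - 15.765 = 1.476 g
Rate = 1.476 g / 1561 cycles x 1000 = 0.946 mg/cycle
Max = 0.52 mg/cycle
Passes: No


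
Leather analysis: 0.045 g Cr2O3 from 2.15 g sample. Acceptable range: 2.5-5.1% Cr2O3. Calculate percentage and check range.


Cr2O3% = 0.045 / 2.15 x 100 = 2.09%
Acceptable range: 2.5 to 5.1%
Within range: No


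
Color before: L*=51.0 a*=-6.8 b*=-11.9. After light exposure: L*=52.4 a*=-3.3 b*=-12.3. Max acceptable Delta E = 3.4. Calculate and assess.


Delta E = 3.79
Passes: No


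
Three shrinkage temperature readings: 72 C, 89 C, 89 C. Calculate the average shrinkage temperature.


Average = (72 + 89 + 89) / 3
Average = 250 / 3 = 83.3 C


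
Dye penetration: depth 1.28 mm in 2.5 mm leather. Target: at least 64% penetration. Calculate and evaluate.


Penetration = 1.28 / 2.5 x 100 = 51.2%
Target: 64%
Meets target: No


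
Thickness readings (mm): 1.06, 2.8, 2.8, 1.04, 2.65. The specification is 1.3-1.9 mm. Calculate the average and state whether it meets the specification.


Average = 2.07 mm
Within specification: No


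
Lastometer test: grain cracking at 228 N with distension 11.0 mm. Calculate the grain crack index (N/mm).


Grain crack index = force / distension
Index = 228 / 11.0 = 20.7 N/mm


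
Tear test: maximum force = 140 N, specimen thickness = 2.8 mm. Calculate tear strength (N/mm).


50.0 N/mm


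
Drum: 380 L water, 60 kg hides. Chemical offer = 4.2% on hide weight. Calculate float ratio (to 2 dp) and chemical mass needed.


Float ratio = 6.33
Chemical needed = 2.52 kg

Float ratio = 380 / 60 = 6.33
Chemical = 60 x 4.2 / 100 = 2.52 kg


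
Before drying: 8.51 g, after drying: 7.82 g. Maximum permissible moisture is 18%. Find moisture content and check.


Moisture content = 8.1%
Acceptable: Yes

MC = (8.51 - 7.82) / 8.51 x 100 = 8.1%
Maximum: 18%
Acceptable: Yes


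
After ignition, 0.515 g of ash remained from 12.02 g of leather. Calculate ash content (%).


Ash% = 0.515 / 12.02 x 100
Ash% = 4.28%


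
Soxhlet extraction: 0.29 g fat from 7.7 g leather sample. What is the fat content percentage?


Fat content = 0.29 / 7.7 x 100
Fat = 3.8%


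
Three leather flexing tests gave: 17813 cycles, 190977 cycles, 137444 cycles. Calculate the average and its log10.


Average = (17813 + 190977 + 137444) / 3 = 115411 cycles
log10(115411) = 5.06


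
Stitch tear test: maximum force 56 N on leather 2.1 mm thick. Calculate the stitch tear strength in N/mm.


Stitch tear strength = force / thickness
STS = 56 / 2.1 = 26.7 N/mm


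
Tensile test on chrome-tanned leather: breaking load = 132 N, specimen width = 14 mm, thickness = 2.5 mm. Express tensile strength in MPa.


Cross-section = 14 x 2.5 = 35.0 mm^2
TS = 132 / 35.0 = 3.77 MPa
(1 N/mm^2 = 1 MPa)


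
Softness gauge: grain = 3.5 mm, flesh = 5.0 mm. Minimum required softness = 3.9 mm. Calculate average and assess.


Average = (3.5 + 5.0) / 2 = 4.25 mm
Minimum = 3.9 mm
Meets requirement: Yes


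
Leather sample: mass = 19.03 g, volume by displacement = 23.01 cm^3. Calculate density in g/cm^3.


Density = mass / volume
Density = 19.03 / 23.01 = 0.827 g/cm^3


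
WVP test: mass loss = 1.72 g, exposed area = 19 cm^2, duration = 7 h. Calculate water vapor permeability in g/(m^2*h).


WVP = mass_loss / (area x time) x 10000
WVP = 1.72 / (19 x 7) x 10000
WVP = 1.72 / 133 x 10000 = 129.32 g/(m^2*h)


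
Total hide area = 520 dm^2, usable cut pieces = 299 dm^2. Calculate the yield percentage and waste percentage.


Yield = 57.5%
Waste = 42.5%

Yield = 299 / 520 x 100 = 57.5%
Waste = 520 - 299 = 221 dm^2
Waste% = 100 - 57.5 = 42.5%


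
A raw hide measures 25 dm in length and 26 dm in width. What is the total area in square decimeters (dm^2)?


650 dm^2

Area = length x width
Area = 25 x 26 = 650 dm^2


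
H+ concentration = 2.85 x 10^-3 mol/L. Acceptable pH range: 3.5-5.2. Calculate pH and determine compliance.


pH = -log10(2.85 x 10^-3) = 2.55
Range: 3.5 to 5.2
Compliant: No


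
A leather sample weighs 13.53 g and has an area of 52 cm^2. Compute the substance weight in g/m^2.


Substance weight = mass / area x 10000
SW = 13.53 / 52 x 10000
SW = 2601.9 g/m^2


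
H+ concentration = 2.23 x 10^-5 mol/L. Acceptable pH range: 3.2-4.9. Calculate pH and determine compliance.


pH = 4.65
Compliant: Yes

pH = -log10(2.23 x 10^-5) = 4.65
Range: 3.2 to 4.9
Compliant: Yes


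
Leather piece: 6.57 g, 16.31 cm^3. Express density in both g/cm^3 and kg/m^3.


Density = 6.57 / 16.31 = 0.403 g/cm^3
Convert: 0.403 x 1000 = 403 kg/m^3


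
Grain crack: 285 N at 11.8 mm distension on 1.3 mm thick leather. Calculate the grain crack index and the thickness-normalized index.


Crack index = 24.2 N/mm
Normalized index = 18.6 N/mm per mm


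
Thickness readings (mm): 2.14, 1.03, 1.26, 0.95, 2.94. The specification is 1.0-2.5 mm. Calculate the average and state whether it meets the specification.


Average = 1.66 mm
Within specification: Yes

Sum = 8.32
Average = 8.32 / 5 = 1.66 mm
Specification range: 1.0 to 2.5 mm
Within spec: Yes


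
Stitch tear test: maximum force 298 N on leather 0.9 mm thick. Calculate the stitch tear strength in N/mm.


Stitch tear strength = force / thickness
STS = 298 / 0.9 = 331.1 N/mm


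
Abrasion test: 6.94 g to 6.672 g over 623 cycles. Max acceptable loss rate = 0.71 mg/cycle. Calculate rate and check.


Rate = 0.430 mg/cycle
Passes: Yes

Loss = 6.94 - 6.672 = 0.268 g
Rate = 0.268 g / 623 cycles x 1000 = 0.430 mg/cycle
Max = 0.71 mg/cycle
Passes: Yes


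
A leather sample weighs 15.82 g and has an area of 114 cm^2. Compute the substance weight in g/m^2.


Substance weight = mass / area x 10000
SW = 15.82 / 114 x 10000
SW = 1387.7 g/m^2


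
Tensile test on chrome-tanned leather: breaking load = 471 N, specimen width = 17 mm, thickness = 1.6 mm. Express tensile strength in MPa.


17.32 MPa

Cross-section = 17 x 1.6 = 27.2 mm^2
TS = 471 / 27.2 = 17.32 MPa
(1 N/mm^2 = 1 MPa)


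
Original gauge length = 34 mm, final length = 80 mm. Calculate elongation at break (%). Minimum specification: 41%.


Elongation = 135.3%
Meets spec: Yes


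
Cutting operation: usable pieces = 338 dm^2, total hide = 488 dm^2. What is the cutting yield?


Yield = usable / total x 100
Yield = 338 / 488 x 100 = 69.3%


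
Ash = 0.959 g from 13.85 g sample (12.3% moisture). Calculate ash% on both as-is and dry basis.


As-is ash = 6.92%
Dry-basis ash = 7.90%


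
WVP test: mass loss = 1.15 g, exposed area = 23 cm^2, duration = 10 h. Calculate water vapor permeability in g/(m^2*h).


50.00 g/(m^2*h)

WVP = mass_loss / (area x time) x 10000
WVP = 1.15 / (23 x 10) x 10000
WVP = 1.15 / 230 x 10000 = 50.00 g/(m^2*h)


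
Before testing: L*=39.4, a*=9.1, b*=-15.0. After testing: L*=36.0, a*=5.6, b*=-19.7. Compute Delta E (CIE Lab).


Delta E = 6.77

dL = 36.0 - 39.4 = -3.4
da = 5.6 - 9.1 = -3.5
db = -19.7 - (-15.0) = -4.7
dE = sqrt((-3.4)^2 + (-3.5)^2 + (-4.7)^2) = 6.77


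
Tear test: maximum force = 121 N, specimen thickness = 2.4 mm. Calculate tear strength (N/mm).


Tear strength = force / thickness
Tear = 121 / 2.4 = 50.4 N/mm


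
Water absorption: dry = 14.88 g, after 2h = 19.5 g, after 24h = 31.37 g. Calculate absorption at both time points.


2h absorption = 31.0%
24h absorption = 110.8%


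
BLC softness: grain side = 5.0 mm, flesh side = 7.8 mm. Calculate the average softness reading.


6.40 mm

Average = (5.0 + 7.8) / 2
Average = 6.40 mm


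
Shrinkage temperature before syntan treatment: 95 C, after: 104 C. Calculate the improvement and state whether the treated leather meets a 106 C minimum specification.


Improvement = 9 C
Meets 106 C spec: No

Improvement = 104 - 95 = 9 C
Spec check: 104 C >= 106 C? No


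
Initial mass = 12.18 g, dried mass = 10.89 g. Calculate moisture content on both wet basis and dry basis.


Moisture lost = 12.18 - 10.89 = 1.29 g
Wet basis MC = 1.29 / 12.18 x 100 = 10.6%
Dry basis MC = 1.29 / 10.89 x 100 = 11.8%


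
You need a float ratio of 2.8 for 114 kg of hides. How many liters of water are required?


319.2 L

Water = hide weight x target ratio
Water = 114 x 2.8 = 319.2 L


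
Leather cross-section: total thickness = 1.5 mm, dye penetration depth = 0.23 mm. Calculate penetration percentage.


Penetration% = 0.23 / 1.5 x 100
Penetration = 15.3%


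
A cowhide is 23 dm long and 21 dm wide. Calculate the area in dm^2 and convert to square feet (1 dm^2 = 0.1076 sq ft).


483 dm^2
51.97 sq ft

Area = 23 x 21 = 483 dm^2
Conversion: 483 x 0.1076 = 51.97 sq ft


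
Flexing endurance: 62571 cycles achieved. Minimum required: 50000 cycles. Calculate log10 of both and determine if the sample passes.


Achieved: log10 = 4.80
Required: log10 = 4.70
Passes: Yes

log10(62571) = 4.80
log10(50000) = 4.70
Passes: Yes


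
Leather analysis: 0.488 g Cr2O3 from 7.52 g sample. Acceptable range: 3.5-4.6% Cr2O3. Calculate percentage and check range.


Cr2O3 = 6.49%
Within range: No

Cr2O3% = 0.488 / 7.52 x 100 = 6.49%
Acceptable range: 3.5 to 4.6%
Within range: No


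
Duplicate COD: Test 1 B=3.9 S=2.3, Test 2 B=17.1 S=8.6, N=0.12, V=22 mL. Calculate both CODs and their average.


COD1 = (3.9 - 2.3) x 0.12 x 8000 / 22 = 69.8 mg/L
COD2 = (17.1 - 8.6) x 0.12 x 8000 / 22 = 370.9 mg/L
Average = (69.8 + 370.9) / 2 = 220.4 mg/L


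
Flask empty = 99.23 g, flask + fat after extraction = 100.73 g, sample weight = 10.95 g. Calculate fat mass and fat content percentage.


Fat mass = 1.50 g
Fat content = 13.7%

Fat mass = 100.73 - 99.23 = 1.50 g
Fat% = 1.50 / 10.95 x 100 = 13.7%


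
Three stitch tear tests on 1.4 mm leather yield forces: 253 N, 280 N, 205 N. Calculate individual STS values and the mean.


STS1 = 180.7 N/mm
STS2 = 200.0 N/mm
STS3 = 146.4 N/mm
Mean = 175.7 N/mm


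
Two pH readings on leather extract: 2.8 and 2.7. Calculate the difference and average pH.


Difference = 0.1
Average pH = 2.75


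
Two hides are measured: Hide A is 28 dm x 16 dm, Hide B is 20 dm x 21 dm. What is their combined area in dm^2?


868 dm^2

Hide A area = 28 x 16 = 448 dm^2
Hide B area = 20 x 21 = 420 dm^2
Total = 448 + 420 = 868 dm^2


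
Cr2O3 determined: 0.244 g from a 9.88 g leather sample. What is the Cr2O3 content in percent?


2.47%


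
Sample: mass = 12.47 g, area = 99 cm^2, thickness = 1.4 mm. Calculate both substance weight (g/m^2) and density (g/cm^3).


SW = 12.47 / 99 x 10000 = 1259.6 g/m^2
Volume = 99 x 1.4 / 10 = 13.86 cm^3
Density = 12.47 / 13.86 = 0.900 g/cm^3


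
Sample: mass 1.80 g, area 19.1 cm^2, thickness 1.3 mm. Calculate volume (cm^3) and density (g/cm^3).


Thickness in cm = 1.3 / 10 = 0.13 cm
Volume = 19.1 x 0.13 = 2.483 cm^3
Density = 1.80 / 2.483 = 0.725 g/cm^3


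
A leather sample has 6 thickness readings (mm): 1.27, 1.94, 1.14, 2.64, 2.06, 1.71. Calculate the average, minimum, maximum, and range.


Average = 1.79 mm
Min = 1.14 mm
Max = 2.64 mm
Range = 1.50 mm


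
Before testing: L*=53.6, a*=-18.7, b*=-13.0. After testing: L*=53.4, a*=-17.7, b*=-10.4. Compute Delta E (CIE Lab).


Delta E = 2.79

dL = 53.4 - 53.6 = -0.2
da = -17.7 - (-18.7) = 1.0
db = -10.4 - (-13.0) = 2.6
dE = sqrt((-0.2)^2 + (1.0)^2 + (2.6)^2) = 2.79


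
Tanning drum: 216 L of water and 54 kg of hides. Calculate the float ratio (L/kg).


Float ratio = water / hide weight
Ratio = 216 / 54 = 4.0


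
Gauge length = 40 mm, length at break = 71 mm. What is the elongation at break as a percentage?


77.5%

Extension = 71 - 40 = 31 mm
Elongation = 31 / 40 x 100 = 77.5%


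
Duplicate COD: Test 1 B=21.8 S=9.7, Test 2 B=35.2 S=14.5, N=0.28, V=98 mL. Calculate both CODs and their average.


COD1 = (21.8 - 9.7) x 0.28 x 8000 / 98 = 276.6 mg/L
COD2 = (35.2 - 14.5) x 0.28 x 8000 / 98 = 473.1 mg/L
Average = (276.6 + 473.1) / 2 = 374.9 mg/L


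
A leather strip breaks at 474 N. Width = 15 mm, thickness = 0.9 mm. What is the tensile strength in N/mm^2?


Cross-sectional area = 15 x 0.9 = 13.5 mm^2
Tensile strength = 474 / 13.5 = 35.11 N/mm^2


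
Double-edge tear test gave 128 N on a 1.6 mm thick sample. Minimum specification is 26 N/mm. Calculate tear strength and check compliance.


Tear strength = 128 / 1.6 = 80.0 N/mm
Required minimum = 26 N/mm
Compliant: Yes


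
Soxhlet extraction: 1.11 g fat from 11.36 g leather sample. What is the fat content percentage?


Fat content = 1.11 / 11.36 x 100
Fat = 9.8%


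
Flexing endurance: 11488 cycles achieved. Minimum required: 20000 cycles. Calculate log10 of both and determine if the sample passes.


log10(11488) = 4.06
log10(20000) = 4.30
Passes: No


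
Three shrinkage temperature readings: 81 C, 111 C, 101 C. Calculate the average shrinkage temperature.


97.7 C

Average = (81 + 111 + 101) / 3
Average = 293 / 3 = 97.7 C


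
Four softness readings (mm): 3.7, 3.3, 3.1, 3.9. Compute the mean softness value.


Sum = 3.7 + 3.3 + 3.1 + 3.9
Mean = 14.0 / 4 = 3.50 mm


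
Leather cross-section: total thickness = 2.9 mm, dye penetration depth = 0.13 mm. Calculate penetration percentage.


Penetration% = 0.13 / 2.9 x 100
Penetration = 4.5%


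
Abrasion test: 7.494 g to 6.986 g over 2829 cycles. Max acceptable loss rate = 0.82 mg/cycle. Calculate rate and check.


Loss = 7.494 - 6.986 = 0.508 g
Rate = 0.508 g / 2829 cycles x 1000 = 0.180 mg/cycle
Max = 0.82 mg/cycle
Passes: Yes


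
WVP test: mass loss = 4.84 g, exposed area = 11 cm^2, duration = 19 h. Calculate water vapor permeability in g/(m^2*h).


231.58 g/(m^2*h)


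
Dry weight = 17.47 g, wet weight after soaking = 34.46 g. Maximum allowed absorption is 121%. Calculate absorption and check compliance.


WA = (34.46 - 17.47) / 17.47 x 100 = 97.3%
Maximum allowed: 121%
Compliant: Yes


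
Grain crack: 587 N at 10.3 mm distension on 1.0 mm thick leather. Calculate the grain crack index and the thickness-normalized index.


Crack index = 587 / 10.3 = 57.0 N/mm
Normalized = 57.0 / 1.0 = 57.0 N/mm per mm


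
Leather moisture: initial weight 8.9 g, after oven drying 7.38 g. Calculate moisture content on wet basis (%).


Moisture = 8.9 - 7.38 = 1.52 g
MC = 1.52 / 8.9 x 100 = 17.1%


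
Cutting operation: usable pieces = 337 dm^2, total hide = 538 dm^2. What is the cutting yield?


Yield = usable / total x 100
Yield = 337 / 538 x 100 = 62.6%


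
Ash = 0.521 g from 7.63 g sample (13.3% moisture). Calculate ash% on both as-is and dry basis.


As-is ash% = 0.521 / 7.63 x 100 = 6.83%
Dry mass = 7.63 x (100 - 13.3) / 100 = 6.61521 g
Dry-basis ash% = 0.521 / 6.61521 x 100 = 7.88%


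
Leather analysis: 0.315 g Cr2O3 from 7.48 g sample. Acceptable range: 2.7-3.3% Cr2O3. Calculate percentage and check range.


Cr2O3% = 0.315 / 7.48 x 100 = 4.21%
Acceptable range: 2.7 to 3.3%
Within range: No


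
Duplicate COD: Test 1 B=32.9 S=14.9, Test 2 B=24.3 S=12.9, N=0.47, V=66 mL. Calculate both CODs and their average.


COD1 = (32.9 - 14.9) x 0.47 x 8000 / 66 = 1025.5 mg/L
COD2 = (24.3 - 12.9) x 0.47 x 8000 / 66 = 649.5 mg/L
Average = (1025.5 + 649.5) / 2 = 837.5 mg/L


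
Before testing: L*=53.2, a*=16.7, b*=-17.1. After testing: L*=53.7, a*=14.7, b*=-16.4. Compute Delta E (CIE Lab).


Delta E = 2.18


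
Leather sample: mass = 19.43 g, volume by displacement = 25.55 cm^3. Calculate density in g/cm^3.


Density = mass / volume
Density = 19.43 / 25.55 = 0.760 g/cm^3


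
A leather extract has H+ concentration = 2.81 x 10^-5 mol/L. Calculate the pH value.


pH = 4.55

pH = -log10[H+]
pH = -log10(2.81 x 10^-5) = 4.55


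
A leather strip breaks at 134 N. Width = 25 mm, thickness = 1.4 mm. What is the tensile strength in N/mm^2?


3.83 N/mm^2


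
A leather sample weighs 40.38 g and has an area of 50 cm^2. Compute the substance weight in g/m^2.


Substance weight = mass / area x 10000
SW = 40.38 / 50 x 10000
SW = 8076.0 g/m^2


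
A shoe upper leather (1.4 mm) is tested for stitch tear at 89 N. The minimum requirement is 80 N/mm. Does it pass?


STS = 63.6 N/mm
Passes: No

STS = 89 / 1.4 = 63.6 N/mm
Minimum required: 80 N/mm
Passes: No


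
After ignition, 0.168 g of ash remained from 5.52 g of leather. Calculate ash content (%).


3.04%


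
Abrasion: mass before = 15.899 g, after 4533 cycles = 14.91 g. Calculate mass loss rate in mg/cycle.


0.218 mg/cycle

Mass loss = 15.899 - 14.91 = 0.989 g
Rate = 0.989 / 4533 x 1000 = 0.218 mg/cycle


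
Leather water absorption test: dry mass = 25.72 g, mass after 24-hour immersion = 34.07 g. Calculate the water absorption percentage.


32.5%


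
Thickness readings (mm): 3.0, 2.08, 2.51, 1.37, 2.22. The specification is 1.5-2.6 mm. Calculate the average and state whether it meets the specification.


Average = 2.24 mm
Within specification: Yes


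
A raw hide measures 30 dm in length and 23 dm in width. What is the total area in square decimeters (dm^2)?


Area = length x width
Area = 30 x 23 = 690 dm^2


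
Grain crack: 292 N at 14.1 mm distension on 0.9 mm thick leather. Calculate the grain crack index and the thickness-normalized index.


Crack index = 292 / 14.1 = 20.7 N/mm
Normalized = 20.7 / 0.9 = 23.0 N/mm per mm


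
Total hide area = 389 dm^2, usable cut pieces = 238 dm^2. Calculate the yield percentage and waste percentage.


Yield = 61.2%
Waste = 38.8%

Yield = 238 / 389 x 100 = 61.2%
Waste = 389 - 238 = 151 dm^2
Waste% = 100 - 61.2 = 38.8%


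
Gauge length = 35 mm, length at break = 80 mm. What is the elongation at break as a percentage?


Extension = 80 - 35 = 45 mm
Elongation = 45 / 35 x 100 = 128.6%


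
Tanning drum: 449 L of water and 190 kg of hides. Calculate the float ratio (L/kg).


Float ratio = water / hide weight
Ratio = 449 / 190 = 2.4


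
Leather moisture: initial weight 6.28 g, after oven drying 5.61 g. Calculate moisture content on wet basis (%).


Moisture = 6.28 - 5.61 = 0.67 g
MC = 0.67 / 6.28 x 100 = 10.7%


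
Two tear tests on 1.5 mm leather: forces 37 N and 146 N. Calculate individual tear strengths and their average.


Tear 1 = 37 / 1.5 = 24.7 N/mm
Tear 2 = 146 / 1.5 = 97.3 N/mm
Average = (24.7 + 97.3) / 2 = 61.0 N/mm


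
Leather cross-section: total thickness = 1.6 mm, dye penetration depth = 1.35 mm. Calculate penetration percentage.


84.4%

Penetration% = 1.35 / 1.6 x 100
Penetration = 84.4%


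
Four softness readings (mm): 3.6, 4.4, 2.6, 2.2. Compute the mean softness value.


Sum = 3.6 + 4.4 + 2.6 + 2.2
Mean = 12.8 / 4 = 3.20 mm


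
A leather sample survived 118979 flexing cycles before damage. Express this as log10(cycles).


log10(118979) = 5.08


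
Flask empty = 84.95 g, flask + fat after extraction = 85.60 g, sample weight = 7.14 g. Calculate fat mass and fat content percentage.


Fat mass = 0.65 g
Fat content = 9.1%

Fat mass = 85.60 - 84.95 = 0.65 g
Fat% = 0.65 / 7.14 x 100 = 9.1%


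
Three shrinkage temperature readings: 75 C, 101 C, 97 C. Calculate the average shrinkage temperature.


91.0 C

Average = (75 + 101 + 97) / 3
Average = 273 / 3 = 91.0 C


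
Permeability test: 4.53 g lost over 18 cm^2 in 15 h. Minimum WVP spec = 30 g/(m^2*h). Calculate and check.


WVP = 167.78 g/(m^2*h)
Meets specification: Yes

WVP = 4.53 / (18 x 15) x 10000 = 167.78 g/(m^2*h)
Minimum: 30 g/(m^2*h)
Meets spec: Yes


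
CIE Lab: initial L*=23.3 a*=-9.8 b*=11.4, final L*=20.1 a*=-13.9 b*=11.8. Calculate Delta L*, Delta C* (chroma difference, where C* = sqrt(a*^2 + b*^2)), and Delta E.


Delta L* = 20.1 - 23.3 = -3.2
C1* = sqrt((-9.8)^2 + (11.4)^2) = 15.033
C2* = sqrt((-13.9)^2 + (11.8)^2) = 18.233
Delta C* = 18.233 - 15.033 = 3.20
Delta E = sqrt((-3.2)^2 + (-4.1)^2 + (0.4)^2) = 5.22


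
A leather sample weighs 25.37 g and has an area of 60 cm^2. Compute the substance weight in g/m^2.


Substance weight = mass / area x 10000
SW = 25.37 / 60 x 10000
SW = 4228.3 g/m^2


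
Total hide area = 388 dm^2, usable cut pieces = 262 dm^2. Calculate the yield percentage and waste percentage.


Yield = 262 / 388 x 100 = 67.5%
Waste = 388 - 262 = 126 dm^2
Waste% = 100 - 67.5 = 32.5%


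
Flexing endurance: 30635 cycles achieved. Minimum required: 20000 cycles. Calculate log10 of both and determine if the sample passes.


log10(30635) = 4.49
log10(20000) = 4.30
Passes: Yes


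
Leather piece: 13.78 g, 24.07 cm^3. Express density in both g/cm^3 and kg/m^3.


Density = 13.78 / 24.07 = 0.572 g/cm^3
Convert: 0.572 x 1000 = 572 kg/m^3


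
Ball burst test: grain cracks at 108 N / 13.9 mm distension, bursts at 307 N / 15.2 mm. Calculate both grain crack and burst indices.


Crack index = 7.8 N/mm
Burst index = 20.2 N/mm

Crack index = 108 / 13.9 = 7.8 N/mm
Burst index = 307 / 15.2 = 20.2 N/mm


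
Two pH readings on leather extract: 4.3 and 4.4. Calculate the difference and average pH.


Difference = |4.3 - 4.4| = 0.1
Average = (4.3 + 4.4) / 2 = 4.35


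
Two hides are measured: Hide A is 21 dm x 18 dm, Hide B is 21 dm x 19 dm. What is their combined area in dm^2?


777 dm^2

Hide A area = 21 x 18 = 378 dm^2
Hide B area = 21 x 19 = 399 dm^2
Total = 378 + 399 = 777 dm^2


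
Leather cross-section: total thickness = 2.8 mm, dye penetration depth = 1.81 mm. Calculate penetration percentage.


Penetration% = 1.81 / 2.8 x 100
Penetration = 64.6%


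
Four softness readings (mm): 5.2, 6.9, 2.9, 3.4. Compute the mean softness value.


Sum = 5.2 + 6.9 + 2.9 + 3.4
Mean = 18.4 / 4 = 4.60 mm


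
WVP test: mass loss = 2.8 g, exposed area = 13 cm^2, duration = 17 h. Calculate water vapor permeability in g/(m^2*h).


126.70 g/(m^2*h)


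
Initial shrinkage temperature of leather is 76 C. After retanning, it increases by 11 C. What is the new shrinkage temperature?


New Ts = 76 + 11 = 87 C


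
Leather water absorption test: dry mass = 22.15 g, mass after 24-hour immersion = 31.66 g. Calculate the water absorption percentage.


Water absorbed = 31.66 - 22.15 = 9.51 g
WA% = 9.51 / 22.15 x 100 = 42.9%


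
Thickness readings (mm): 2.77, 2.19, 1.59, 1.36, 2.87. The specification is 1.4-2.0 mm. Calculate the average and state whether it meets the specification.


Sum = 10.78
Average = 10.78 / 5 = 2.16 mm
Specification range: 1.4 to 2.0 mm
Within spec: No


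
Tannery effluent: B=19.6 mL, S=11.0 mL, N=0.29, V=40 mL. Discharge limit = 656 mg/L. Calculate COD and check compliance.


COD = (19.6 - 11.0) x 0.29 x 8000 / 40 = 498.8 mg/L
Limit: 656 mg/L
Compliant: Yes


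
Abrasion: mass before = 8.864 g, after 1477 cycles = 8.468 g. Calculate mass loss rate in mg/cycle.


Mass loss = 8.864 - 8.468 = 0.396 g
Rate = 0.396 / 1477 x 1000 = 0.268 mg/cycle


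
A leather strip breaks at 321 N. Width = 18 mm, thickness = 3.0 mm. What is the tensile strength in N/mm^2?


Cross-sectional area = 18 x 3.0 = 54.0 mm^2
Tensile strength = 321 / 54.0 = 5.94 N/mm^2


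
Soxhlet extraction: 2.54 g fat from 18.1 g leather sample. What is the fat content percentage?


14.0%

Fat content = 2.54 / 18.1 x 100
Fat = 14.0%


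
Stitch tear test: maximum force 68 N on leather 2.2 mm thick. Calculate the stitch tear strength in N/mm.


30.9 N/mm


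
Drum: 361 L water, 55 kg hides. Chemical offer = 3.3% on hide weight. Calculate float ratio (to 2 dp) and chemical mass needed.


Float ratio = 6.56
Chemical needed = 1.815 kg

Float ratio = 361 / 55 = 6.56
Chemical = 55 x 3.3 / 100 = 1.815 kg


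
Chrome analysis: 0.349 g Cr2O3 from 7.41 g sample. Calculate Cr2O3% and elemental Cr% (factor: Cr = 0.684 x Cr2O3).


Cr2O3 = 4.71%
Cr = 3.22%


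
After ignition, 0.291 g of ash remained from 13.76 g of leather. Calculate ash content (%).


Ash% = 0.291 / 13.76 x 100
Ash% = 2.11%


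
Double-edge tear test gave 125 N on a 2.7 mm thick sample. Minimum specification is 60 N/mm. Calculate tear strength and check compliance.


Tear strength = 125 / 2.7 = 46.3 N/mm
Required minimum = 60 N/mm
Compliant: No


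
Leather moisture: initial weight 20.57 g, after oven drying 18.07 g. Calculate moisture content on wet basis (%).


12.2%


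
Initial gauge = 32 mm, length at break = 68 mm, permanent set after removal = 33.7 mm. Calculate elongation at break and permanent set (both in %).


Elongation at break = 112.5%
Permanent set = 5.3%

Elongation at break = (68 - 32) / 32 x 100 = 112.5%
Permanent set = (33.7 - 32) / 32 x 100 = 5.3%


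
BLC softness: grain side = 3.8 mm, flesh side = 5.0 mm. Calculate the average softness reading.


Average = (3.8 + 5.0) / 2
Average = 4.40 mm


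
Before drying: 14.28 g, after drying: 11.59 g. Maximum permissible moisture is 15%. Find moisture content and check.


Moisture content = 18.8%
Acceptable: No


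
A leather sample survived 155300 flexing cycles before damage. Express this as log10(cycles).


log10(155300) = 5.19


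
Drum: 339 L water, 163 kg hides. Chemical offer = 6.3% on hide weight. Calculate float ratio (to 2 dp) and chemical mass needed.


Float ratio = 339 / 163 = 2.08
Chemical = 163 x 6.3 / 100 = 10.269 kg


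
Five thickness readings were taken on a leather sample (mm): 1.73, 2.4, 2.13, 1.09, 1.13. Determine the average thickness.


Sum = 1.73 + 2.4 + 2.13 + 1.09 + 1.13 = 8.48
Average = 8.48 / 5 = 1.70 mm


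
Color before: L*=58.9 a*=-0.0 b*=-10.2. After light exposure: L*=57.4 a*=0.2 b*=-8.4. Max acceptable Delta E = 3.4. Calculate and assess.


Delta E = 2.35
Passes: Yes


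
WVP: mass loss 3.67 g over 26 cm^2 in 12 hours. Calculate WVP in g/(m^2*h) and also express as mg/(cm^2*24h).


WVP = 117.63 g/(m^2*h)
Daily rate = 282.31 mg/(cm^2*24h)

WVP = 3.67 / (26 x 12) x 10000 = 117.63 g/(m^2*h)
Mass loss in mg = 3.67 x 1000 = 3670 mg
Per cm^2 per 24h in mg: 3670 x 24 / (26 x 12) = 88080 / 312 = 282.31 mg/(cm^2*24h)


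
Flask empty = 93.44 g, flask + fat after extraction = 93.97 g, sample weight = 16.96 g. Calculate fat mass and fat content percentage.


Fat mass = 0.53 g
Fat content = 3.1%


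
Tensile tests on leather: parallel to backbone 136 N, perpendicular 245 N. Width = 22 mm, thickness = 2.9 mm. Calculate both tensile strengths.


Area = 22 x 2.9 = 63.8 mm^2
TS (parallel) = 136 / 63.8 = 2.13 N/mm^2
TS (perpendicular) = 245 / 63.8 = 3.84 N/mm^2


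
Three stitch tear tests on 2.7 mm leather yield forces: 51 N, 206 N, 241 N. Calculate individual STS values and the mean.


STS1 = 18.9 N/mm
STS2 = 76.3 N/mm
STS3 = 89.3 N/mm
Mean = 61.5 N/mm

STS1 = 51 / 2.7 = 18.9 N/mm
STS2 = 206 / 2.7 = 76.3 N/mm
STS3 = 241 / 2.7 = 89.3 N/mm
Mean = (18.9 + 76.3 + 89.3) / 3 = 61.5 N/mm


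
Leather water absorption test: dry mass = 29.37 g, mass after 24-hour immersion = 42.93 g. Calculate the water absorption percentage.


Water absorbed = 42.93 - 29.37 = 13.56 g
WA% = 13.56 / 29.37 x 100 = 46.2%


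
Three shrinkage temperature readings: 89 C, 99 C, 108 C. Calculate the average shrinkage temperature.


Average = (89 + 99 + 108) / 3
Average = 296 / 3 = 98.7 C


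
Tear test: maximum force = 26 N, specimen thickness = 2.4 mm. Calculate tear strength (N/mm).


10.8 N/mm

Tear strength = force / thickness
Tear = 26 / 2.4 = 10.8 N/mm


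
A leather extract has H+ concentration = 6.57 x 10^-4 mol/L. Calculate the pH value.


pH = 3.18

pH = -log10[H+]
pH = -log10(6.57 x 10^-4) = 3.18


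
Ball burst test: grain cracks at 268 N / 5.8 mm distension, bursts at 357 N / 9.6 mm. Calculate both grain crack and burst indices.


Crack index = 268 / 5.8 = 46.2 N/mm
Burst index = 357 / 9.6 = 37.2 N/mm


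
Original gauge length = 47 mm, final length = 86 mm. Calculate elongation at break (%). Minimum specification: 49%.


Elongation = 83.0%
Meets spec: Yes


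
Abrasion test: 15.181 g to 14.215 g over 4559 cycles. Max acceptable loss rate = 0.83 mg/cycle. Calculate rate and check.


Rate = 0.212 mg/cycle
Passes: Yes


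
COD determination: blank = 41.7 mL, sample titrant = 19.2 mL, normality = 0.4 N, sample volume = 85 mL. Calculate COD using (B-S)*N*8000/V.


847.1 mg/L


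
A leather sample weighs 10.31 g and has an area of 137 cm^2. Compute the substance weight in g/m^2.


Substance weight = mass / area x 10000
SW = 10.31 / 137 x 10000
SW = 752.6 g/m^2


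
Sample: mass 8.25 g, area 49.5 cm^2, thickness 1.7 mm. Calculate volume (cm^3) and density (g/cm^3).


Volume = 8.415 cm^3
Density = 0.980 g/cm^3

Thickness in cm = 1.7 / 10 = 0.17 cm
Volume = 49.5 x 0.17 = 8.415 cm^3
Density = 8.25 / 8.415 = 0.980 g/cm^3


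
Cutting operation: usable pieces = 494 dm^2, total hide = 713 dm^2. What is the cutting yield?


69.3%

Yield = usable / total x 100
Yield = 494 / 713 x 100 = 69.3%


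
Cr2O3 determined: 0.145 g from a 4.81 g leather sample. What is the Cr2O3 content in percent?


Cr2O3% = 0.145 / 4.81 x 100
Cr2O3% = 3.01%


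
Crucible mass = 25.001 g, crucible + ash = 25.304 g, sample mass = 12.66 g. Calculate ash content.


Ash mass = 0.303 g
Ash content = 2.39%

Ash mass = 25.304 - 25.001 = 0.303 g
Ash% = 0.303 / 12.66 x 100 = 2.39%


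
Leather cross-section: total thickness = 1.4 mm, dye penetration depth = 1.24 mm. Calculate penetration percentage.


88.6%


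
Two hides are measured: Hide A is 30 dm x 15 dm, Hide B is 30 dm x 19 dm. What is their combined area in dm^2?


1020 dm^2

Hide A area = 30 x 15 = 450 dm^2
Hide B area = 30 x 19 = 570 dm^2
Total = 450 + 570 = 1020 dm^2


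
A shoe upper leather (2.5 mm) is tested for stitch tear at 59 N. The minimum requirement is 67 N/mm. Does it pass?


STS = 59 / 2.5 = 23.6 N/mm
Minimum required: 67 N/mm
Passes: No


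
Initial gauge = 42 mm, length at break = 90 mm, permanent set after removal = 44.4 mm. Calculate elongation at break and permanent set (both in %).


Elongation at break = 114.3%
Permanent set = 5.7%

Elongation at break = (90 - 42) / 42 x 100 = 114.3%
Permanent set = (44.4 - 42) / 42 x 100 = 5.7%


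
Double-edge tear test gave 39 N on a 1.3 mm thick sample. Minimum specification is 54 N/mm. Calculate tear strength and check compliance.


Tear strength = 30.0 N/mm
Compliant: No

Tear strength = 39 / 1.3 = 30.0 N/mm
Required minimum = 54 N/mm
Compliant: No


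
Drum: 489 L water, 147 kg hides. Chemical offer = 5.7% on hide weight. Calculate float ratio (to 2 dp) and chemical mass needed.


Float ratio = 3.33
Chemical needed = 8.379 kg

Float ratio = 489 / 147 = 3.33
Chemical = 147 x 5.7 / 100 = 8.379 kg


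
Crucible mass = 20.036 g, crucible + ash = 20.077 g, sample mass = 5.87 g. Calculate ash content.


Ash mass = 0.041 g
Ash content = 0.70%


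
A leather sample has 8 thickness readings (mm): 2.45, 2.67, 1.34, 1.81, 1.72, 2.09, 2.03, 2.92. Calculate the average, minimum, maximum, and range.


Average = 2.13 mm
Min = 1.34 mm
Max = 2.92 mm
Range = 1.58 mm

Sum = 17.03
Average = 17.03 / 8 = 2.13 mm
Minimum = 1.34 mm
Maximum = 2.92 mm
Range = 2.92 - 1.34 = 1.58 mm


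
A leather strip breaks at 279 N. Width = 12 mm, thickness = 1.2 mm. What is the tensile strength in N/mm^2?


Cross-sectional area = 12 x 1.2 = 14.4 mm^2
Tensile strength = 279 / 14.4 = 19.38 N/mm^2


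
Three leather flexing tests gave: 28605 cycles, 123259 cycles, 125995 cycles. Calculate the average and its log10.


Average = (28605 + 123259 + 125995) / 3 = 92620 cycles
log10(92620) = 4.97


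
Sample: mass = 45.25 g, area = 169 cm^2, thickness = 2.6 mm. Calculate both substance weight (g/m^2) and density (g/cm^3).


SW = 45.25 / 169 x 10000 = 2677.5 g/m^2
Volume = 169 x 2.6 / 10 = 43.94 cm^3
Density = 45.25 / 43.94 = 1.030 g/cm^3


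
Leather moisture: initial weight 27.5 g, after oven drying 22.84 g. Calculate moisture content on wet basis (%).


16.9%


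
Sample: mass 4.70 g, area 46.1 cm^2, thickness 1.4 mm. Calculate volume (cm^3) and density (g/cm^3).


Volume = 6.454 cm^3
Density = 0.728 g/cm^3


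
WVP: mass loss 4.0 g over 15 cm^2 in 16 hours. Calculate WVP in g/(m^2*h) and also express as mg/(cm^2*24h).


WVP = 166.67 g/(m^2*h)
Daily rate = 400.00 mg/(cm^2*24h)


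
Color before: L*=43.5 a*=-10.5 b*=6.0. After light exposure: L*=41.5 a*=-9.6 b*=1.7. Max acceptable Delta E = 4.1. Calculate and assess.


dL = -2.0, da = 0.9, db = -4.3
dE = sqrt((-2.0)^2 + (0.9)^2 + (-4.3)^2) = 4.83
Max = 4.1
Passes: No


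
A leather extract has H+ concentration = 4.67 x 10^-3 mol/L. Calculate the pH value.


pH = -log10[H+]
pH = -log10(4.67 x 10^-3) = 2.33


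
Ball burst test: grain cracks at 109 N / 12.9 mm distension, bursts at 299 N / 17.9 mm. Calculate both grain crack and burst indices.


Crack index = 8.4 N/mm
Burst index = 16.7 N/mm

Crack index = 109 / 12.9 = 8.4 N/mm
Burst index = 299 / 17.9 = 16.7 N/mm


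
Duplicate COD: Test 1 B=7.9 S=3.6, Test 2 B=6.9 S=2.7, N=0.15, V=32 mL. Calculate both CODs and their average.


COD1 = 161.3 mg/L
COD2 = 157.5 mg/L
Average = 159.4 mg/L


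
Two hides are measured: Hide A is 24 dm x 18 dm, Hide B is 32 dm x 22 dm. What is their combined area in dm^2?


1136 dm^2

Hide A area = 24 x 18 = 432 dm^2
Hide B area = 32 x 22 = 704 dm^2
Total = 432 + 704 = 1136 dm^2


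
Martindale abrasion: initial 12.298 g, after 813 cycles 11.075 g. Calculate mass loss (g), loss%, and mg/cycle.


Mass loss = 1.223 g
Loss = 9.94%
Rate = 1.504 mg/cycle

Loss = 12.298 - 11.075 = 1.223 g
Loss% = 1.223 / 12.298 x 100 = 9.94%
Rate = 1.223 / 813 x 1000 = 1.504 mg/cycle
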